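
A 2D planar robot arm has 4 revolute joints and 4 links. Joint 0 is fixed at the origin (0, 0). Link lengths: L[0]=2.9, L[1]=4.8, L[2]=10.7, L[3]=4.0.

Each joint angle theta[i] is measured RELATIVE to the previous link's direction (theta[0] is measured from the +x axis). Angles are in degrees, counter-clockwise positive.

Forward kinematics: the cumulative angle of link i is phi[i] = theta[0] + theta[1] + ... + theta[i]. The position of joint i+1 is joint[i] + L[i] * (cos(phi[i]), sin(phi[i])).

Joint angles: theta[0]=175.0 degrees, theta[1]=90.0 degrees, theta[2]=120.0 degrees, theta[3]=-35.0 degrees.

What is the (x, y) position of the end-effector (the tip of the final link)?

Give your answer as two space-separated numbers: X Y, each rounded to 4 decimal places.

joint[0] = (0.0000, 0.0000)  (base)
link 0: phi[0] = 175 = 175 deg
  cos(175 deg) = -0.9962, sin(175 deg) = 0.0872
  joint[1] = (0.0000, 0.0000) + 2.9 * (-0.9962, 0.0872) = (0.0000 + -2.8890, 0.0000 + 0.2528) = (-2.8890, 0.2528)
link 1: phi[1] = 175 + 90 = 265 deg
  cos(265 deg) = -0.0872, sin(265 deg) = -0.9962
  joint[2] = (-2.8890, 0.2528) + 4.8 * (-0.0872, -0.9962) = (-2.8890 + -0.4183, 0.2528 + -4.7817) = (-3.3073, -4.5290)
link 2: phi[2] = 175 + 90 + 120 = 385 deg
  cos(385 deg) = 0.9063, sin(385 deg) = 0.4226
  joint[3] = (-3.3073, -4.5290) + 10.7 * (0.9063, 0.4226) = (-3.3073 + 9.6975, -4.5290 + 4.5220) = (6.3902, -0.0070)
link 3: phi[3] = 175 + 90 + 120 + -35 = 350 deg
  cos(350 deg) = 0.9848, sin(350 deg) = -0.1736
  joint[4] = (6.3902, -0.0070) + 4 * (0.9848, -0.1736) = (6.3902 + 3.9392, -0.0070 + -0.6946) = (10.3294, -0.7016)
End effector: (10.3294, -0.7016)

Answer: 10.3294 -0.7016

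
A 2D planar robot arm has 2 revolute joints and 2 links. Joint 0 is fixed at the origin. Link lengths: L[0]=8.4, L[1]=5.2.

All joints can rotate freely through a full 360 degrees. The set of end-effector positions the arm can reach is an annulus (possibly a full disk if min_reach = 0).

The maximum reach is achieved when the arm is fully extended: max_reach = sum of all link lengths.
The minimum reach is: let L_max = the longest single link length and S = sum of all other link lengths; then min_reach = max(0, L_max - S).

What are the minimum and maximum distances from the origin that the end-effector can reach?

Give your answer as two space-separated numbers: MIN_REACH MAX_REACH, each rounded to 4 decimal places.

Link lengths: [8.4, 5.2]
max_reach = 8.4 + 5.2 = 13.6
L_max = max([8.4, 5.2]) = 8.4
S (sum of others) = 13.6 - 8.4 = 5.2
min_reach = max(0, 8.4 - 5.2) = max(0, 3.2) = 3.2

Answer: 3.2000 13.6000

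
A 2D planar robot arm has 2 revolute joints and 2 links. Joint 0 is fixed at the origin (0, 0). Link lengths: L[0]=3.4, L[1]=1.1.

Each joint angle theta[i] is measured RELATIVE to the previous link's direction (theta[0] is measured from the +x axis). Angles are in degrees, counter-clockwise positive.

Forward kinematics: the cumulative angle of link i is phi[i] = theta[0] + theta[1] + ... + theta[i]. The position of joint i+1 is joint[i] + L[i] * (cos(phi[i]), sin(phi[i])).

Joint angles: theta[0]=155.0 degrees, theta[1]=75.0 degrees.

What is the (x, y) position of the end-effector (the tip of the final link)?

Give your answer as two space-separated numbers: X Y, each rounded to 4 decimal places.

joint[0] = (0.0000, 0.0000)  (base)
link 0: phi[0] = 155 = 155 deg
  cos(155 deg) = -0.9063, sin(155 deg) = 0.4226
  joint[1] = (0.0000, 0.0000) + 3.4 * (-0.9063, 0.4226) = (0.0000 + -3.0814, 0.0000 + 1.4369) = (-3.0814, 1.4369)
link 1: phi[1] = 155 + 75 = 230 deg
  cos(230 deg) = -0.6428, sin(230 deg) = -0.7660
  joint[2] = (-3.0814, 1.4369) + 1.1 * (-0.6428, -0.7660) = (-3.0814 + -0.7071, 1.4369 + -0.8426) = (-3.7885, 0.5943)
End effector: (-3.7885, 0.5943)

Answer: -3.7885 0.5943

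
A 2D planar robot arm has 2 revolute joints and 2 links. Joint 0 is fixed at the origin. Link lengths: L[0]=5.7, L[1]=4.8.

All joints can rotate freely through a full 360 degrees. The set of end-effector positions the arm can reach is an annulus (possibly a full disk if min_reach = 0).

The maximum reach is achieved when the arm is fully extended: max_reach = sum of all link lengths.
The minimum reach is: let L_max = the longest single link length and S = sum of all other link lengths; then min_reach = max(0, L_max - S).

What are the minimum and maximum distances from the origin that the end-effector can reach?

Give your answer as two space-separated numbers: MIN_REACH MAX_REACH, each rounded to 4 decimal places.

Answer: 0.9000 10.5000

Derivation:
Link lengths: [5.7, 4.8]
max_reach = 5.7 + 4.8 = 10.5
L_max = max([5.7, 4.8]) = 5.7
S (sum of others) = 10.5 - 5.7 = 4.8
min_reach = max(0, 5.7 - 4.8) = max(0, 0.9) = 0.9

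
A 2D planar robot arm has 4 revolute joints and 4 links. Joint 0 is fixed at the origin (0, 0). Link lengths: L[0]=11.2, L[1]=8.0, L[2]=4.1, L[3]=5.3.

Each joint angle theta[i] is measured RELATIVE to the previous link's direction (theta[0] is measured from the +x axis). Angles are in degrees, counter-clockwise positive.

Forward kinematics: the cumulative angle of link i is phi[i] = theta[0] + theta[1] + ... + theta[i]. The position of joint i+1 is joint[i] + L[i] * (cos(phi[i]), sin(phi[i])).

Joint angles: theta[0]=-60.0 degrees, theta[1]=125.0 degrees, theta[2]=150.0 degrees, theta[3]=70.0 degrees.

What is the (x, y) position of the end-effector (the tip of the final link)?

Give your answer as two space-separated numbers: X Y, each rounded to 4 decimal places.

joint[0] = (0.0000, 0.0000)  (base)
link 0: phi[0] = -60 = -60 deg
  cos(-60 deg) = 0.5000, sin(-60 deg) = -0.8660
  joint[1] = (0.0000, 0.0000) + 11.2 * (0.5000, -0.8660) = (0.0000 + 5.6000, 0.0000 + -9.6995) = (5.6000, -9.6995)
link 1: phi[1] = -60 + 125 = 65 deg
  cos(65 deg) = 0.4226, sin(65 deg) = 0.9063
  joint[2] = (5.6000, -9.6995) + 8 * (0.4226, 0.9063) = (5.6000 + 3.3809, -9.6995 + 7.2505) = (8.9809, -2.4490)
link 2: phi[2] = -60 + 125 + 150 = 215 deg
  cos(215 deg) = -0.8192, sin(215 deg) = -0.5736
  joint[3] = (8.9809, -2.4490) + 4.1 * (-0.8192, -0.5736) = (8.9809 + -3.3585, -2.4490 + -2.3517) = (5.6224, -4.8007)
link 3: phi[3] = -60 + 125 + 150 + 70 = 285 deg
  cos(285 deg) = 0.2588, sin(285 deg) = -0.9659
  joint[4] = (5.6224, -4.8007) + 5.3 * (0.2588, -0.9659) = (5.6224 + 1.3717, -4.8007 + -5.1194) = (6.9942, -9.9201)
End effector: (6.9942, -9.9201)

Answer: 6.9942 -9.9201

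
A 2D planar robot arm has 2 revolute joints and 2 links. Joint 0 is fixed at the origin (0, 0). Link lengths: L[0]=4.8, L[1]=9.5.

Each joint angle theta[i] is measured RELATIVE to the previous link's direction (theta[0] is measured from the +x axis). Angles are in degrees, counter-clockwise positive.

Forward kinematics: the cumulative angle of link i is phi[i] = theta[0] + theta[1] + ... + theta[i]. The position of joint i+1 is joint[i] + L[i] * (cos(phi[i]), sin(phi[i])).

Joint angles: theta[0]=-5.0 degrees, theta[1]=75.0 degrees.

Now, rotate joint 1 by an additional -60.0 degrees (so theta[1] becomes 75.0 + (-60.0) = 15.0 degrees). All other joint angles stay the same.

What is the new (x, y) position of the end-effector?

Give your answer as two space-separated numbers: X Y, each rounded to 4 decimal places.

Answer: 14.1374 1.2313

Derivation:
joint[0] = (0.0000, 0.0000)  (base)
link 0: phi[0] = -5 = -5 deg
  cos(-5 deg) = 0.9962, sin(-5 deg) = -0.0872
  joint[1] = (0.0000, 0.0000) + 4.8 * (0.9962, -0.0872) = (0.0000 + 4.7817, 0.0000 + -0.4183) = (4.7817, -0.4183)
link 1: phi[1] = -5 + 15 = 10 deg
  cos(10 deg) = 0.9848, sin(10 deg) = 0.1736
  joint[2] = (4.7817, -0.4183) + 9.5 * (0.9848, 0.1736) = (4.7817 + 9.3557, -0.4183 + 1.6497) = (14.1374, 1.2313)
End effector: (14.1374, 1.2313)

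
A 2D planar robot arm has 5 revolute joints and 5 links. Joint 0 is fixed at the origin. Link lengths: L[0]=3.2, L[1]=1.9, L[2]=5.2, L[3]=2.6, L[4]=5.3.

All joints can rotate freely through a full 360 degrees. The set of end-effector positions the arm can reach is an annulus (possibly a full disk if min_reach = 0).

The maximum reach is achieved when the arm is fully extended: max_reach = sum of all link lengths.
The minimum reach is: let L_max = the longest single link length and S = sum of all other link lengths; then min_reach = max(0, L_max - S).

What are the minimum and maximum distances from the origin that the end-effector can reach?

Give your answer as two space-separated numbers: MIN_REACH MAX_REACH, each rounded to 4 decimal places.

Answer: 0.0000 18.2000

Derivation:
Link lengths: [3.2, 1.9, 5.2, 2.6, 5.3]
max_reach = 3.2 + 1.9 + 5.2 + 2.6 + 5.3 = 18.2
L_max = max([3.2, 1.9, 5.2, 2.6, 5.3]) = 5.3
S (sum of others) = 18.2 - 5.3 = 12.9
min_reach = max(0, 5.3 - 12.9) = max(0, -7.6) = 0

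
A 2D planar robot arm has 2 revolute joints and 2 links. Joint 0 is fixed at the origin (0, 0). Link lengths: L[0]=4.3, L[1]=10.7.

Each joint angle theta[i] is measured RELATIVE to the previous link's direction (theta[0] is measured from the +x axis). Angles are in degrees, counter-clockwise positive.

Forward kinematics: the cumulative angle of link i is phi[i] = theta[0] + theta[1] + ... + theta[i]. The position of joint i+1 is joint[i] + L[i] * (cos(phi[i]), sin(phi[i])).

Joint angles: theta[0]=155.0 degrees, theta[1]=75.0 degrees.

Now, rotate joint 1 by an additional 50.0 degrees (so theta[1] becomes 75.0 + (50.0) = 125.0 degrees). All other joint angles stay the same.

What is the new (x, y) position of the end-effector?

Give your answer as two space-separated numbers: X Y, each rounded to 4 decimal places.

Answer: -2.0391 -8.7202

Derivation:
joint[0] = (0.0000, 0.0000)  (base)
link 0: phi[0] = 155 = 155 deg
  cos(155 deg) = -0.9063, sin(155 deg) = 0.4226
  joint[1] = (0.0000, 0.0000) + 4.3 * (-0.9063, 0.4226) = (0.0000 + -3.8971, 0.0000 + 1.8173) = (-3.8971, 1.8173)
link 1: phi[1] = 155 + 125 = 280 deg
  cos(280 deg) = 0.1736, sin(280 deg) = -0.9848
  joint[2] = (-3.8971, 1.8173) + 10.7 * (0.1736, -0.9848) = (-3.8971 + 1.8580, 1.8173 + -10.5374) = (-2.0391, -8.7202)
End effector: (-2.0391, -8.7202)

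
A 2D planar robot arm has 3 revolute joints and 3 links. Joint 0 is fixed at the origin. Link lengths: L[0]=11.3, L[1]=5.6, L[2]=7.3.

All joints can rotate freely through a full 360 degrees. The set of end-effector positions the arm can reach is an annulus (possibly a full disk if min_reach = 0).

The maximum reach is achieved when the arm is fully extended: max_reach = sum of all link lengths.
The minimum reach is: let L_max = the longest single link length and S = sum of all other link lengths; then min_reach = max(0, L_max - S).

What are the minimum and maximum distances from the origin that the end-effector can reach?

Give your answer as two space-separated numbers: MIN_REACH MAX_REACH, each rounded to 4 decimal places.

Link lengths: [11.3, 5.6, 7.3]
max_reach = 11.3 + 5.6 + 7.3 = 24.2
L_max = max([11.3, 5.6, 7.3]) = 11.3
S (sum of others) = 24.2 - 11.3 = 12.9
min_reach = max(0, 11.3 - 12.9) = max(0, -1.6) = 0

Answer: 0.0000 24.2000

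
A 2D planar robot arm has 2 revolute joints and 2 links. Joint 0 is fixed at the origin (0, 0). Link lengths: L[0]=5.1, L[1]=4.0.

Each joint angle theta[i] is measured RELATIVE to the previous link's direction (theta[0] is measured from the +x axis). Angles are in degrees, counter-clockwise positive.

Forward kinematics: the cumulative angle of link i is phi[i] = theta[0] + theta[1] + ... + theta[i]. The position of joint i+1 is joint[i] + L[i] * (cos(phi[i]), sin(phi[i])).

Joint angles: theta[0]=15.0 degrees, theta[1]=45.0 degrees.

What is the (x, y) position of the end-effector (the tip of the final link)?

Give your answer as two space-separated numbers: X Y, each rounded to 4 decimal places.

Answer: 6.9262 4.7841

Derivation:
joint[0] = (0.0000, 0.0000)  (base)
link 0: phi[0] = 15 = 15 deg
  cos(15 deg) = 0.9659, sin(15 deg) = 0.2588
  joint[1] = (0.0000, 0.0000) + 5.1 * (0.9659, 0.2588) = (0.0000 + 4.9262, 0.0000 + 1.3200) = (4.9262, 1.3200)
link 1: phi[1] = 15 + 45 = 60 deg
  cos(60 deg) = 0.5000, sin(60 deg) = 0.8660
  joint[2] = (4.9262, 1.3200) + 4 * (0.5000, 0.8660) = (4.9262 + 2.0000, 1.3200 + 3.4641) = (6.9262, 4.7841)
End effector: (6.9262, 4.7841)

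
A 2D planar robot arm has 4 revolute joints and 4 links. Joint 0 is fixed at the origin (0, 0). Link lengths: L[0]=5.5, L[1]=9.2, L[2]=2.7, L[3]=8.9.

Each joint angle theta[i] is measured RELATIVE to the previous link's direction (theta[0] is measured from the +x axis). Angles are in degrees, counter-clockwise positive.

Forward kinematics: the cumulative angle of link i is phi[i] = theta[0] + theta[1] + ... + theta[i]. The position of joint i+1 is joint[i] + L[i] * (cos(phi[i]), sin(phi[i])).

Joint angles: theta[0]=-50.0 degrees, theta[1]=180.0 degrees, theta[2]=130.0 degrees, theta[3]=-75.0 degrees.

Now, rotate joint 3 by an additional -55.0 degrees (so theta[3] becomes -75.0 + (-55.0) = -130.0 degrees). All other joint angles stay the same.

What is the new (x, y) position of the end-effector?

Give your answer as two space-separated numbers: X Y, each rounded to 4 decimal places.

Answer: -8.5680 6.9932

Derivation:
joint[0] = (0.0000, 0.0000)  (base)
link 0: phi[0] = -50 = -50 deg
  cos(-50 deg) = 0.6428, sin(-50 deg) = -0.7660
  joint[1] = (0.0000, 0.0000) + 5.5 * (0.6428, -0.7660) = (0.0000 + 3.5353, 0.0000 + -4.2132) = (3.5353, -4.2132)
link 1: phi[1] = -50 + 180 = 130 deg
  cos(130 deg) = -0.6428, sin(130 deg) = 0.7660
  joint[2] = (3.5353, -4.2132) + 9.2 * (-0.6428, 0.7660) = (3.5353 + -5.9136, -4.2132 + 7.0476) = (-2.3783, 2.8344)
link 2: phi[2] = -50 + 180 + 130 = 260 deg
  cos(260 deg) = -0.1736, sin(260 deg) = -0.9848
  joint[3] = (-2.3783, 2.8344) + 2.7 * (-0.1736, -0.9848) = (-2.3783 + -0.4689, 2.8344 + -2.6590) = (-2.8472, 0.1754)
link 3: phi[3] = -50 + 180 + 130 + -130 = 130 deg
  cos(130 deg) = -0.6428, sin(130 deg) = 0.7660
  joint[4] = (-2.8472, 0.1754) + 8.9 * (-0.6428, 0.7660) = (-2.8472 + -5.7208, 0.1754 + 6.8178) = (-8.5680, 6.9932)
End effector: (-8.5680, 6.9932)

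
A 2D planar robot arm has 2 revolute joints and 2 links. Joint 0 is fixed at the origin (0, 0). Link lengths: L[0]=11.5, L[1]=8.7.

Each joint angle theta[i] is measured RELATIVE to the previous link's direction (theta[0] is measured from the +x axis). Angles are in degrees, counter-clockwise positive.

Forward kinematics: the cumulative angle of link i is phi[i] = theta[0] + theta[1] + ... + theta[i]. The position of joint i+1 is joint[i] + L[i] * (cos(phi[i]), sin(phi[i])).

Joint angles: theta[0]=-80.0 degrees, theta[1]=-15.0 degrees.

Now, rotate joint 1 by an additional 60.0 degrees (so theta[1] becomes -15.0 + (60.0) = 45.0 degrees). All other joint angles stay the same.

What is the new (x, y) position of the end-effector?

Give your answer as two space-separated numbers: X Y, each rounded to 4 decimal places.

Answer: 9.1236 -16.3154

Derivation:
joint[0] = (0.0000, 0.0000)  (base)
link 0: phi[0] = -80 = -80 deg
  cos(-80 deg) = 0.1736, sin(-80 deg) = -0.9848
  joint[1] = (0.0000, 0.0000) + 11.5 * (0.1736, -0.9848) = (0.0000 + 1.9970, 0.0000 + -11.3253) = (1.9970, -11.3253)
link 1: phi[1] = -80 + 45 = -35 deg
  cos(-35 deg) = 0.8192, sin(-35 deg) = -0.5736
  joint[2] = (1.9970, -11.3253) + 8.7 * (0.8192, -0.5736) = (1.9970 + 7.1266, -11.3253 + -4.9901) = (9.1236, -16.3154)
End effector: (9.1236, -16.3154)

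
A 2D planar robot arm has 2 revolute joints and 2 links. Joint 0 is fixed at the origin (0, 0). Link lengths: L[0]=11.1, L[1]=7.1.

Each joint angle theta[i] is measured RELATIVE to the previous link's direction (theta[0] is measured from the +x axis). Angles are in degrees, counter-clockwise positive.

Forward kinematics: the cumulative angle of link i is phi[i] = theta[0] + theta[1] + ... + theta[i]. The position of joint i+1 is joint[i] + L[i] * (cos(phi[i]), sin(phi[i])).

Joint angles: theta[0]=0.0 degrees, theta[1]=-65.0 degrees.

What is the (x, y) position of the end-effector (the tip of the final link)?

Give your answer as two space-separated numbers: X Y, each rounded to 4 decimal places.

joint[0] = (0.0000, 0.0000)  (base)
link 0: phi[0] = 0 = 0 deg
  cos(0 deg) = 1.0000, sin(0 deg) = 0.0000
  joint[1] = (0.0000, 0.0000) + 11.1 * (1.0000, 0.0000) = (0.0000 + 11.1000, 0.0000 + 0.0000) = (11.1000, 0.0000)
link 1: phi[1] = 0 + -65 = -65 deg
  cos(-65 deg) = 0.4226, sin(-65 deg) = -0.9063
  joint[2] = (11.1000, 0.0000) + 7.1 * (0.4226, -0.9063) = (11.1000 + 3.0006, 0.0000 + -6.4348) = (14.1006, -6.4348)
End effector: (14.1006, -6.4348)

Answer: 14.1006 -6.4348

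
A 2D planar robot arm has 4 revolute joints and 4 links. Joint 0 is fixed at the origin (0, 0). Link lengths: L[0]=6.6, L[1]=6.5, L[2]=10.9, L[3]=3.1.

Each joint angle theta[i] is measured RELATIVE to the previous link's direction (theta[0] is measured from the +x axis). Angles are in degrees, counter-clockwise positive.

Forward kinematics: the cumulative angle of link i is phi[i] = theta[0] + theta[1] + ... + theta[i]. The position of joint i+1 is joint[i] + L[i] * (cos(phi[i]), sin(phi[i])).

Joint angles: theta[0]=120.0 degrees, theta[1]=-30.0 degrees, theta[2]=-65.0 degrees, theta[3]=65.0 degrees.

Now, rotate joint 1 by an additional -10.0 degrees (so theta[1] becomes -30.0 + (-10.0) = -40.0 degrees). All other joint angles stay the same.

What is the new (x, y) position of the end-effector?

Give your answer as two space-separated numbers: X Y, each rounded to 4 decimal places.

joint[0] = (0.0000, 0.0000)  (base)
link 0: phi[0] = 120 = 120 deg
  cos(120 deg) = -0.5000, sin(120 deg) = 0.8660
  joint[1] = (0.0000, 0.0000) + 6.6 * (-0.5000, 0.8660) = (0.0000 + -3.3000, 0.0000 + 5.7158) = (-3.3000, 5.7158)
link 1: phi[1] = 120 + -40 = 80 deg
  cos(80 deg) = 0.1736, sin(80 deg) = 0.9848
  joint[2] = (-3.3000, 5.7158) + 6.5 * (0.1736, 0.9848) = (-3.3000 + 1.1287, 5.7158 + 6.4013) = (-2.1713, 12.1170)
link 2: phi[2] = 120 + -40 + -65 = 15 deg
  cos(15 deg) = 0.9659, sin(15 deg) = 0.2588
  joint[3] = (-2.1713, 12.1170) + 10.9 * (0.9659, 0.2588) = (-2.1713 + 10.5286, 12.1170 + 2.8211) = (8.3573, 14.9381)
link 3: phi[3] = 120 + -40 + -65 + 65 = 80 deg
  cos(80 deg) = 0.1736, sin(80 deg) = 0.9848
  joint[4] = (8.3573, 14.9381) + 3.1 * (0.1736, 0.9848) = (8.3573 + 0.5383, 14.9381 + 3.0529) = (8.8956, 17.9910)
End effector: (8.8956, 17.9910)

Answer: 8.8956 17.9910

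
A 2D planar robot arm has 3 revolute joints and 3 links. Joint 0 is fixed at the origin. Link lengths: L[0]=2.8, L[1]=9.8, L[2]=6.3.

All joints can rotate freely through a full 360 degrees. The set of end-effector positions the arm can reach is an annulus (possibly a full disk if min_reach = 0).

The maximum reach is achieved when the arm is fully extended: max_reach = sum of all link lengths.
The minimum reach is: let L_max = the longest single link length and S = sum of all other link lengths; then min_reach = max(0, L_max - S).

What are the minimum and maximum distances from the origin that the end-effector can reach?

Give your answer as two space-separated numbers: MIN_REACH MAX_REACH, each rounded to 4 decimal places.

Answer: 0.7000 18.9000

Derivation:
Link lengths: [2.8, 9.8, 6.3]
max_reach = 2.8 + 9.8 + 6.3 = 18.9
L_max = max([2.8, 9.8, 6.3]) = 9.8
S (sum of others) = 18.9 - 9.8 = 9.1
min_reach = max(0, 9.8 - 9.1) = max(0, 0.7) = 0.7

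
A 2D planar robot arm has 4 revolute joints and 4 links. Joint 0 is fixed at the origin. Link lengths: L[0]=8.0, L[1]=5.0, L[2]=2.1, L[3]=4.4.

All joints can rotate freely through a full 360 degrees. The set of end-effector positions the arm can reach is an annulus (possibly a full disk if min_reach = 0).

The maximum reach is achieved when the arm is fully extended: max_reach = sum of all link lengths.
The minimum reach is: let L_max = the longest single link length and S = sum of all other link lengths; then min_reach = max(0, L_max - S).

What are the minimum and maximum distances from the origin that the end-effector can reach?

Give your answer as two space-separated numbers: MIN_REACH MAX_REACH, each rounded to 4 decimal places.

Answer: 0.0000 19.5000

Derivation:
Link lengths: [8.0, 5.0, 2.1, 4.4]
max_reach = 8 + 5 + 2.1 + 4.4 = 19.5
L_max = max([8.0, 5.0, 2.1, 4.4]) = 8
S (sum of others) = 19.5 - 8 = 11.5
min_reach = max(0, 8 - 11.5) = max(0, -3.5) = 0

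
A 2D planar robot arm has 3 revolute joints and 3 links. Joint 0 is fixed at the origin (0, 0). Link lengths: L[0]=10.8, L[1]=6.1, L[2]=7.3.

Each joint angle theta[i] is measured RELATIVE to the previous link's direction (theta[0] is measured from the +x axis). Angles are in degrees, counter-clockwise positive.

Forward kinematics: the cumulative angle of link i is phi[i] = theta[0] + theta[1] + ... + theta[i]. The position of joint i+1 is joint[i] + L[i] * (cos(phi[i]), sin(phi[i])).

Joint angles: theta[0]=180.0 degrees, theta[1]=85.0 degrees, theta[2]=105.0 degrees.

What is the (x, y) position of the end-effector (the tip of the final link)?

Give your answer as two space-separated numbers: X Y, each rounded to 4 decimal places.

joint[0] = (0.0000, 0.0000)  (base)
link 0: phi[0] = 180 = 180 deg
  cos(180 deg) = -1.0000, sin(180 deg) = 0.0000
  joint[1] = (0.0000, 0.0000) + 10.8 * (-1.0000, 0.0000) = (0.0000 + -10.8000, 0.0000 + 0.0000) = (-10.8000, 0.0000)
link 1: phi[1] = 180 + 85 = 265 deg
  cos(265 deg) = -0.0872, sin(265 deg) = -0.9962
  joint[2] = (-10.8000, 0.0000) + 6.1 * (-0.0872, -0.9962) = (-10.8000 + -0.5317, 0.0000 + -6.0768) = (-11.3317, -6.0768)
link 2: phi[2] = 180 + 85 + 105 = 370 deg
  cos(370 deg) = 0.9848, sin(370 deg) = 0.1736
  joint[3] = (-11.3317, -6.0768) + 7.3 * (0.9848, 0.1736) = (-11.3317 + 7.1891, -6.0768 + 1.2676) = (-4.1426, -4.8092)
End effector: (-4.1426, -4.8092)

Answer: -4.1426 -4.8092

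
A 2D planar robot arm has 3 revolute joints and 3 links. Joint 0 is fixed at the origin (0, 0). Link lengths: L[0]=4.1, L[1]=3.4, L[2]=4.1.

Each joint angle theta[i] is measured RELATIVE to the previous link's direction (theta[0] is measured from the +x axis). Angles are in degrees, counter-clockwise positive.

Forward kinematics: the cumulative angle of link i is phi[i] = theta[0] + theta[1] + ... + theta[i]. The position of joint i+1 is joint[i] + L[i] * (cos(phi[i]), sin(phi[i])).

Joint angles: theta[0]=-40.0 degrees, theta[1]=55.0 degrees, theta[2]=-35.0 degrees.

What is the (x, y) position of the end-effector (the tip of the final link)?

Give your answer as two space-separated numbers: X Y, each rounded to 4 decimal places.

Answer: 10.2777 -3.1577

Derivation:
joint[0] = (0.0000, 0.0000)  (base)
link 0: phi[0] = -40 = -40 deg
  cos(-40 deg) = 0.7660, sin(-40 deg) = -0.6428
  joint[1] = (0.0000, 0.0000) + 4.1 * (0.7660, -0.6428) = (0.0000 + 3.1408, 0.0000 + -2.6354) = (3.1408, -2.6354)
link 1: phi[1] = -40 + 55 = 15 deg
  cos(15 deg) = 0.9659, sin(15 deg) = 0.2588
  joint[2] = (3.1408, -2.6354) + 3.4 * (0.9659, 0.2588) = (3.1408 + 3.2841, -2.6354 + 0.8800) = (6.4249, -1.7554)
link 2: phi[2] = -40 + 55 + -35 = -20 deg
  cos(-20 deg) = 0.9397, sin(-20 deg) = -0.3420
  joint[3] = (6.4249, -1.7554) + 4.1 * (0.9397, -0.3420) = (6.4249 + 3.8527, -1.7554 + -1.4023) = (10.2777, -3.1577)
End effector: (10.2777, -3.1577)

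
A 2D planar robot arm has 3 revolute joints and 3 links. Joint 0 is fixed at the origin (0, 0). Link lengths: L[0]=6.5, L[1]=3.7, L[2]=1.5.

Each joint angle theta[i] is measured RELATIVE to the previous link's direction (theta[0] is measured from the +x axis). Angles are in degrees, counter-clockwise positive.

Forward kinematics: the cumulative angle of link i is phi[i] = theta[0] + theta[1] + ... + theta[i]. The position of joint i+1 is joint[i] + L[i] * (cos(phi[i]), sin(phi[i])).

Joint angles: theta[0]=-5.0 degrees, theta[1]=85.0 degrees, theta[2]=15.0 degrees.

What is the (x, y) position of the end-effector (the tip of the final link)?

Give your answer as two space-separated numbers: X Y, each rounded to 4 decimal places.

Answer: 6.9870 4.5716

Derivation:
joint[0] = (0.0000, 0.0000)  (base)
link 0: phi[0] = -5 = -5 deg
  cos(-5 deg) = 0.9962, sin(-5 deg) = -0.0872
  joint[1] = (0.0000, 0.0000) + 6.5 * (0.9962, -0.0872) = (0.0000 + 6.4753, 0.0000 + -0.5665) = (6.4753, -0.5665)
link 1: phi[1] = -5 + 85 = 80 deg
  cos(80 deg) = 0.1736, sin(80 deg) = 0.9848
  joint[2] = (6.4753, -0.5665) + 3.7 * (0.1736, 0.9848) = (6.4753 + 0.6425, -0.5665 + 3.6438) = (7.1178, 3.0773)
link 2: phi[2] = -5 + 85 + 15 = 95 deg
  cos(95 deg) = -0.0872, sin(95 deg) = 0.9962
  joint[3] = (7.1178, 3.0773) + 1.5 * (-0.0872, 0.9962) = (7.1178 + -0.1307, 3.0773 + 1.4943) = (6.9870, 4.5716)
End effector: (6.9870, 4.5716)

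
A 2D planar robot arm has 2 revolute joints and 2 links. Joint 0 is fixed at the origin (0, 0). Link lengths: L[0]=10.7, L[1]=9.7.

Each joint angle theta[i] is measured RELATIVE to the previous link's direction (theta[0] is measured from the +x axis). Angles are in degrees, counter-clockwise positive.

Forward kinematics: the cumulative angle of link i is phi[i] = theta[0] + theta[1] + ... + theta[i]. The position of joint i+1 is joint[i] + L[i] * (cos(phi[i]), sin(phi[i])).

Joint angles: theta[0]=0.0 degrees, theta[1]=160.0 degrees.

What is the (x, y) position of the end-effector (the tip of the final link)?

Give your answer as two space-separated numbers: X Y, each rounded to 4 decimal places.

Answer: 1.5850 3.3176

Derivation:
joint[0] = (0.0000, 0.0000)  (base)
link 0: phi[0] = 0 = 0 deg
  cos(0 deg) = 1.0000, sin(0 deg) = 0.0000
  joint[1] = (0.0000, 0.0000) + 10.7 * (1.0000, 0.0000) = (0.0000 + 10.7000, 0.0000 + 0.0000) = (10.7000, 0.0000)
link 1: phi[1] = 0 + 160 = 160 deg
  cos(160 deg) = -0.9397, sin(160 deg) = 0.3420
  joint[2] = (10.7000, 0.0000) + 9.7 * (-0.9397, 0.3420) = (10.7000 + -9.1150, 0.0000 + 3.3176) = (1.5850, 3.3176)
End effector: (1.5850, 3.3176)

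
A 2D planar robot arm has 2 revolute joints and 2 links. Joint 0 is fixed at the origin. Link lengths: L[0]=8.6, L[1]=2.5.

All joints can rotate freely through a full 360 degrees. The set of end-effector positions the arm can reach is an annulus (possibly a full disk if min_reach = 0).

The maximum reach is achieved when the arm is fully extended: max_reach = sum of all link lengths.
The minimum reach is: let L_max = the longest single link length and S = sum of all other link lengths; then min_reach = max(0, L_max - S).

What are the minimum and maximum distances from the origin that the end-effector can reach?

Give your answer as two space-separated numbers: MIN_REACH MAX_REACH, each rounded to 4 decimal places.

Link lengths: [8.6, 2.5]
max_reach = 8.6 + 2.5 = 11.1
L_max = max([8.6, 2.5]) = 8.6
S (sum of others) = 11.1 - 8.6 = 2.5
min_reach = max(0, 8.6 - 2.5) = max(0, 6.1) = 6.1

Answer: 6.1000 11.1000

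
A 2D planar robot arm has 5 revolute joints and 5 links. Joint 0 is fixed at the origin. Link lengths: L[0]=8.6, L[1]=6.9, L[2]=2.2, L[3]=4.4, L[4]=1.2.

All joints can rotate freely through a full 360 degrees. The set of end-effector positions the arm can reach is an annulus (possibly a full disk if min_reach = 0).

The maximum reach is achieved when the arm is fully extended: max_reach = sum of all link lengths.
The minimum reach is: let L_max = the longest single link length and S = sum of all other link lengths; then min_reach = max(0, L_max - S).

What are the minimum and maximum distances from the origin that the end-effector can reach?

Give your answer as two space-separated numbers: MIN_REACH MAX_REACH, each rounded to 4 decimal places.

Answer: 0.0000 23.3000

Derivation:
Link lengths: [8.6, 6.9, 2.2, 4.4, 1.2]
max_reach = 8.6 + 6.9 + 2.2 + 4.4 + 1.2 = 23.3
L_max = max([8.6, 6.9, 2.2, 4.4, 1.2]) = 8.6
S (sum of others) = 23.3 - 8.6 = 14.7
min_reach = max(0, 8.6 - 14.7) = max(0, -6.1) = 0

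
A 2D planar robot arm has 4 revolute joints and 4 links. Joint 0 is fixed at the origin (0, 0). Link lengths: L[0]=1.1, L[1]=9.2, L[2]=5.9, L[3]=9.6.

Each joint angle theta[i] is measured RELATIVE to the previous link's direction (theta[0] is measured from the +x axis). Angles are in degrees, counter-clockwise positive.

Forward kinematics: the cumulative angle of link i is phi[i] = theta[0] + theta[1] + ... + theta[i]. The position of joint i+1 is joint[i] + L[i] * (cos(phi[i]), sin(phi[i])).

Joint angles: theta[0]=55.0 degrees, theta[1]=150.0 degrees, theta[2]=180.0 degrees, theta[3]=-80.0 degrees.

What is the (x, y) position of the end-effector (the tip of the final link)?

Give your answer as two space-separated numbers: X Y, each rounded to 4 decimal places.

joint[0] = (0.0000, 0.0000)  (base)
link 0: phi[0] = 55 = 55 deg
  cos(55 deg) = 0.5736, sin(55 deg) = 0.8192
  joint[1] = (0.0000, 0.0000) + 1.1 * (0.5736, 0.8192) = (0.0000 + 0.6309, 0.0000 + 0.9011) = (0.6309, 0.9011)
link 1: phi[1] = 55 + 150 = 205 deg
  cos(205 deg) = -0.9063, sin(205 deg) = -0.4226
  joint[2] = (0.6309, 0.9011) + 9.2 * (-0.9063, -0.4226) = (0.6309 + -8.3380, 0.9011 + -3.8881) = (-7.7071, -2.9870)
link 2: phi[2] = 55 + 150 + 180 = 385 deg
  cos(385 deg) = 0.9063, sin(385 deg) = 0.4226
  joint[3] = (-7.7071, -2.9870) + 5.9 * (0.9063, 0.4226) = (-7.7071 + 5.3472, -2.9870 + 2.4934) = (-2.3599, -0.4936)
link 3: phi[3] = 55 + 150 + 180 + -80 = 305 deg
  cos(305 deg) = 0.5736, sin(305 deg) = -0.8192
  joint[4] = (-2.3599, -0.4936) + 9.6 * (0.5736, -0.8192) = (-2.3599 + 5.5063, -0.4936 + -7.8639) = (3.1465, -8.3574)
End effector: (3.1465, -8.3574)

Answer: 3.1465 -8.3574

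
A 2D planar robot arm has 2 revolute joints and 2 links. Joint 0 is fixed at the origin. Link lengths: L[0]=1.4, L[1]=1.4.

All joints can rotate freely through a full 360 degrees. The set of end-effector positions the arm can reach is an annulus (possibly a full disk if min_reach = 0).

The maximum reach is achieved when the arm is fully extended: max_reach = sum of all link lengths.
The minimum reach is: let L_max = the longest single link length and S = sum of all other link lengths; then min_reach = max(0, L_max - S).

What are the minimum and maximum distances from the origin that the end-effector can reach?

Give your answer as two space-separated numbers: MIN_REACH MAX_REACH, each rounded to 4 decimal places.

Link lengths: [1.4, 1.4]
max_reach = 1.4 + 1.4 = 2.8
L_max = max([1.4, 1.4]) = 1.4
S (sum of others) = 2.8 - 1.4 = 1.4
min_reach = max(0, 1.4 - 1.4) = max(0, 0) = 0

Answer: 0.0000 2.8000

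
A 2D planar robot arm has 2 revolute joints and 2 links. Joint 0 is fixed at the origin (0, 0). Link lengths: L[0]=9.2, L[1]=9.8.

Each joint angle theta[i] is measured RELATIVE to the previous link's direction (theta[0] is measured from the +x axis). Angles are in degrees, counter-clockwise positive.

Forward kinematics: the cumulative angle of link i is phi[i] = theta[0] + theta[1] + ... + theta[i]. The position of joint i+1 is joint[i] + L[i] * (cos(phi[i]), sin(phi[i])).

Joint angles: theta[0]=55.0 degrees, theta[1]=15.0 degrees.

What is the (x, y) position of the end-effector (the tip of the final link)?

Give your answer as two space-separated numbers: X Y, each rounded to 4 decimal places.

joint[0] = (0.0000, 0.0000)  (base)
link 0: phi[0] = 55 = 55 deg
  cos(55 deg) = 0.5736, sin(55 deg) = 0.8192
  joint[1] = (0.0000, 0.0000) + 9.2 * (0.5736, 0.8192) = (0.0000 + 5.2769, 0.0000 + 7.5362) = (5.2769, 7.5362)
link 1: phi[1] = 55 + 15 = 70 deg
  cos(70 deg) = 0.3420, sin(70 deg) = 0.9397
  joint[2] = (5.2769, 7.5362) + 9.8 * (0.3420, 0.9397) = (5.2769 + 3.3518, 7.5362 + 9.2090) = (8.6287, 16.7452)
End effector: (8.6287, 16.7452)

Answer: 8.6287 16.7452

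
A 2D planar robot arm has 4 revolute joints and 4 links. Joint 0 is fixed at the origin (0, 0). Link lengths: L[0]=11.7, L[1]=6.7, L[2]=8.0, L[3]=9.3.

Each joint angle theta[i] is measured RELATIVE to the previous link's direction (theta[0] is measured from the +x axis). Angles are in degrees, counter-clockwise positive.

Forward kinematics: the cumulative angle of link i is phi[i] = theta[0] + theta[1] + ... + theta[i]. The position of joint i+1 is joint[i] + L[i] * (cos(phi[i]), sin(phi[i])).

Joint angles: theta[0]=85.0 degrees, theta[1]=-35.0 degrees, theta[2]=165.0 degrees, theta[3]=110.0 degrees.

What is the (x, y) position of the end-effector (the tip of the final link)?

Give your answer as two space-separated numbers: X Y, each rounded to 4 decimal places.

Answer: 6.3913 6.8651

Derivation:
joint[0] = (0.0000, 0.0000)  (base)
link 0: phi[0] = 85 = 85 deg
  cos(85 deg) = 0.0872, sin(85 deg) = 0.9962
  joint[1] = (0.0000, 0.0000) + 11.7 * (0.0872, 0.9962) = (0.0000 + 1.0197, 0.0000 + 11.6555) = (1.0197, 11.6555)
link 1: phi[1] = 85 + -35 = 50 deg
  cos(50 deg) = 0.6428, sin(50 deg) = 0.7660
  joint[2] = (1.0197, 11.6555) + 6.7 * (0.6428, 0.7660) = (1.0197 + 4.3067, 11.6555 + 5.1325) = (5.3264, 16.7880)
link 2: phi[2] = 85 + -35 + 165 = 215 deg
  cos(215 deg) = -0.8192, sin(215 deg) = -0.5736
  joint[3] = (5.3264, 16.7880) + 8 * (-0.8192, -0.5736) = (5.3264 + -6.5532, 16.7880 + -4.5886) = (-1.2268, 12.1994)
link 3: phi[3] = 85 + -35 + 165 + 110 = 325 deg
  cos(325 deg) = 0.8192, sin(325 deg) = -0.5736
  joint[4] = (-1.2268, 12.1994) + 9.3 * (0.8192, -0.5736) = (-1.2268 + 7.6181, 12.1994 + -5.3343) = (6.3913, 6.8651)
End effector: (6.3913, 6.8651)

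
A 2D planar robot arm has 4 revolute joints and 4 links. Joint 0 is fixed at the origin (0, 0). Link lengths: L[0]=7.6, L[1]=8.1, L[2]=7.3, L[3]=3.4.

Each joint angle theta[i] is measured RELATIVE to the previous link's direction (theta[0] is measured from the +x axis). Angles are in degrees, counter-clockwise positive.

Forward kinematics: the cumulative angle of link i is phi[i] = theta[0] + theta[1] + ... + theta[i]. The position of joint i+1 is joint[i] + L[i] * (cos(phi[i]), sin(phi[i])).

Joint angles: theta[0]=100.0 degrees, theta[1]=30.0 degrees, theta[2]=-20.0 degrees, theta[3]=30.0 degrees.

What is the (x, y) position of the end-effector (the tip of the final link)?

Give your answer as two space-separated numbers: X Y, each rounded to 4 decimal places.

joint[0] = (0.0000, 0.0000)  (base)
link 0: phi[0] = 100 = 100 deg
  cos(100 deg) = -0.1736, sin(100 deg) = 0.9848
  joint[1] = (0.0000, 0.0000) + 7.6 * (-0.1736, 0.9848) = (0.0000 + -1.3197, 0.0000 + 7.4845) = (-1.3197, 7.4845)
link 1: phi[1] = 100 + 30 = 130 deg
  cos(130 deg) = -0.6428, sin(130 deg) = 0.7660
  joint[2] = (-1.3197, 7.4845) + 8.1 * (-0.6428, 0.7660) = (-1.3197 + -5.2066, 7.4845 + 6.2050) = (-6.5263, 13.6895)
link 2: phi[2] = 100 + 30 + -20 = 110 deg
  cos(110 deg) = -0.3420, sin(110 deg) = 0.9397
  joint[3] = (-6.5263, 13.6895) + 7.3 * (-0.3420, 0.9397) = (-6.5263 + -2.4967, 13.6895 + 6.8598) = (-9.0231, 20.5493)
link 3: phi[3] = 100 + 30 + -20 + 30 = 140 deg
  cos(140 deg) = -0.7660, sin(140 deg) = 0.6428
  joint[4] = (-9.0231, 20.5493) + 3.4 * (-0.7660, 0.6428) = (-9.0231 + -2.6046, 20.5493 + 2.1855) = (-11.6276, 22.7347)
End effector: (-11.6276, 22.7347)

Answer: -11.6276 22.7347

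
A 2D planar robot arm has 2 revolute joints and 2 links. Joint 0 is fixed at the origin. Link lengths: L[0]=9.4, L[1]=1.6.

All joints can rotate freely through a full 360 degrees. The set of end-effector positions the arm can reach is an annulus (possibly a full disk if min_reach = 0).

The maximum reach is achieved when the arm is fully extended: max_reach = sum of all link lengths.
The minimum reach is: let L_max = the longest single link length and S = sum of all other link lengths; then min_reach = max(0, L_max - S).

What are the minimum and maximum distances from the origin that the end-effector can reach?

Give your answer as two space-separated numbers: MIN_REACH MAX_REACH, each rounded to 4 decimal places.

Link lengths: [9.4, 1.6]
max_reach = 9.4 + 1.6 = 11
L_max = max([9.4, 1.6]) = 9.4
S (sum of others) = 11 - 9.4 = 1.6
min_reach = max(0, 9.4 - 1.6) = max(0, 7.8) = 7.8

Answer: 7.8000 11.0000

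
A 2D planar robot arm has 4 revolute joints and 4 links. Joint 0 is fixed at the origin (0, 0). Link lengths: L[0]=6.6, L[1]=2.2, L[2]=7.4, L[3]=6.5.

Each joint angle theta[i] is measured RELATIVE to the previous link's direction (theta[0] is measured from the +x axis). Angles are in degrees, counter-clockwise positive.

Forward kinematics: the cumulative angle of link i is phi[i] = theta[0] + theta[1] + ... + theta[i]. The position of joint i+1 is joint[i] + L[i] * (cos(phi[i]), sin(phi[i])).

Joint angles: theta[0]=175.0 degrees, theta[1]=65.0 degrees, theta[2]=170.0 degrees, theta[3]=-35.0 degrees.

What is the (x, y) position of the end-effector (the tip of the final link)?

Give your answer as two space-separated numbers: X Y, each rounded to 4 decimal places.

Answer: 3.3603 6.0210

Derivation:
joint[0] = (0.0000, 0.0000)  (base)
link 0: phi[0] = 175 = 175 deg
  cos(175 deg) = -0.9962, sin(175 deg) = 0.0872
  joint[1] = (0.0000, 0.0000) + 6.6 * (-0.9962, 0.0872) = (0.0000 + -6.5749, 0.0000 + 0.5752) = (-6.5749, 0.5752)
link 1: phi[1] = 175 + 65 = 240 deg
  cos(240 deg) = -0.5000, sin(240 deg) = -0.8660
  joint[2] = (-6.5749, 0.5752) + 2.2 * (-0.5000, -0.8660) = (-6.5749 + -1.1000, 0.5752 + -1.9053) = (-7.6749, -1.3300)
link 2: phi[2] = 175 + 65 + 170 = 410 deg
  cos(410 deg) = 0.6428, sin(410 deg) = 0.7660
  joint[3] = (-7.6749, -1.3300) + 7.4 * (0.6428, 0.7660) = (-7.6749 + 4.7566, -1.3300 + 5.6687) = (-2.9183, 4.3387)
link 3: phi[3] = 175 + 65 + 170 + -35 = 375 deg
  cos(375 deg) = 0.9659, sin(375 deg) = 0.2588
  joint[4] = (-2.9183, 4.3387) + 6.5 * (0.9659, 0.2588) = (-2.9183 + 6.2785, 4.3387 + 1.6823) = (3.3603, 6.0210)
End effector: (3.3603, 6.0210)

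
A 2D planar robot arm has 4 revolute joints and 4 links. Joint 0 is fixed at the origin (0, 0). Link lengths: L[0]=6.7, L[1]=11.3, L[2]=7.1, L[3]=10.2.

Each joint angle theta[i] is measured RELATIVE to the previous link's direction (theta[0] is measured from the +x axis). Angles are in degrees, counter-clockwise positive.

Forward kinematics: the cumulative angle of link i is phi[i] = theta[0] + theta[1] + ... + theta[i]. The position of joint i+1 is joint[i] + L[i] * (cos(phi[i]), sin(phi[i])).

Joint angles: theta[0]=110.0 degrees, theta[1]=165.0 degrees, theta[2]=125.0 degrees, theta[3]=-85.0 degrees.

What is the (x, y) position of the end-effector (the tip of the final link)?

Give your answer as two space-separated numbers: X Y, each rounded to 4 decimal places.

joint[0] = (0.0000, 0.0000)  (base)
link 0: phi[0] = 110 = 110 deg
  cos(110 deg) = -0.3420, sin(110 deg) = 0.9397
  joint[1] = (0.0000, 0.0000) + 6.7 * (-0.3420, 0.9397) = (0.0000 + -2.2915, 0.0000 + 6.2959) = (-2.2915, 6.2959)
link 1: phi[1] = 110 + 165 = 275 deg
  cos(275 deg) = 0.0872, sin(275 deg) = -0.9962
  joint[2] = (-2.2915, 6.2959) + 11.3 * (0.0872, -0.9962) = (-2.2915 + 0.9849, 6.2959 + -11.2570) = (-1.3067, -4.9611)
link 2: phi[2] = 110 + 165 + 125 = 400 deg
  cos(400 deg) = 0.7660, sin(400 deg) = 0.6428
  joint[3] = (-1.3067, -4.9611) + 7.1 * (0.7660, 0.6428) = (-1.3067 + 5.4389, -4.9611 + 4.5638) = (4.1322, -0.3973)
link 3: phi[3] = 110 + 165 + 125 + -85 = 315 deg
  cos(315 deg) = 0.7071, sin(315 deg) = -0.7071
  joint[4] = (4.1322, -0.3973) + 10.2 * (0.7071, -0.7071) = (4.1322 + 7.2125, -0.3973 + -7.2125) = (11.3447, -7.6098)
End effector: (11.3447, -7.6098)

Answer: 11.3447 -7.6098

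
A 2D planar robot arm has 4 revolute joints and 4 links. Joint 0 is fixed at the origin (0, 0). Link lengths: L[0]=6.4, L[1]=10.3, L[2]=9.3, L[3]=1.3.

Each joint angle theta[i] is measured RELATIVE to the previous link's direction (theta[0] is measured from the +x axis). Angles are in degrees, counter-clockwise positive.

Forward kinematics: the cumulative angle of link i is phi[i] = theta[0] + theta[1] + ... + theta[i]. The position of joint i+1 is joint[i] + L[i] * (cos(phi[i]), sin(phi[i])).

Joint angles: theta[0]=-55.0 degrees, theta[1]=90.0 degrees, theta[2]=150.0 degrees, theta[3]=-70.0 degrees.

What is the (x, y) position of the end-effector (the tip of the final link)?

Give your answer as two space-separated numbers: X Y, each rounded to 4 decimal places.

joint[0] = (0.0000, 0.0000)  (base)
link 0: phi[0] = -55 = -55 deg
  cos(-55 deg) = 0.5736, sin(-55 deg) = -0.8192
  joint[1] = (0.0000, 0.0000) + 6.4 * (0.5736, -0.8192) = (0.0000 + 3.6709, 0.0000 + -5.2426) = (3.6709, -5.2426)
link 1: phi[1] = -55 + 90 = 35 deg
  cos(35 deg) = 0.8192, sin(35 deg) = 0.5736
  joint[2] = (3.6709, -5.2426) + 10.3 * (0.8192, 0.5736) = (3.6709 + 8.4373, -5.2426 + 5.9078) = (12.1082, 0.6653)
link 2: phi[2] = -55 + 90 + 150 = 185 deg
  cos(185 deg) = -0.9962, sin(185 deg) = -0.0872
  joint[3] = (12.1082, 0.6653) + 9.3 * (-0.9962, -0.0872) = (12.1082 + -9.2646, 0.6653 + -0.8105) = (2.8435, -0.1453)
link 3: phi[3] = -55 + 90 + 150 + -70 = 115 deg
  cos(115 deg) = -0.4226, sin(115 deg) = 0.9063
  joint[4] = (2.8435, -0.1453) + 1.3 * (-0.4226, 0.9063) = (2.8435 + -0.5494, -0.1453 + 1.1782) = (2.2941, 1.0329)
End effector: (2.2941, 1.0329)

Answer: 2.2941 1.0329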